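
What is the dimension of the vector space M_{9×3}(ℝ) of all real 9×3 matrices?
Dimension = 27

A real 9×3 matrix is determined by its 9·3 = 27 independent entries.
A standard basis is {E_ij : 1 ≤ i ≤ 9, 1 ≤ j ≤ 3}, where E_ij has a 1 in position (i, j) and 0 elsewhere — there are 27 such matrices, and they are linearly independent and span M_{9×3}(ℝ).
Therefore dim(M_{9×3}(ℝ)) = 27.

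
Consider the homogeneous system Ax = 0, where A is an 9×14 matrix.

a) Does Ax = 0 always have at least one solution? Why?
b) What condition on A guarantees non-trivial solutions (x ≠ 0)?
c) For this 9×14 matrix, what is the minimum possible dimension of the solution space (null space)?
a) Yes, x = 0 is always a solution. b) When A has linearly dependent columns (rank < n). c) Minimum nullity = 5.

a) x = 0 satisfies A·0 = 0, so the zero vector is always a solution.
b) Non-trivial solutions exist iff the columns of A are linearly dependent, equivalently rank(A) < n (the number of columns).
c) By rank-nullity, rank(A) + nullity(A) = n = 14. Since A has only 9 rows, rank(A) ≤ 9, so nullity(A) ≥ 14 - 9 = 5.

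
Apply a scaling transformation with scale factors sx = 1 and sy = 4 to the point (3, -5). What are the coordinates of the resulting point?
(3, -20)

Scaling matrix:
[[1, 0], [0, 4]]
Result: (3 × 1, -5 × 4) = (3, -20)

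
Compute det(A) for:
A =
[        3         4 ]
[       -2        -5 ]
det(A) = -7

For a 2×2 matrix [[a, b], [c, d]], det = a*d - b*c.
det(A) = (3)*(-5) - (4)*(-2) = -15 + 8 = -7.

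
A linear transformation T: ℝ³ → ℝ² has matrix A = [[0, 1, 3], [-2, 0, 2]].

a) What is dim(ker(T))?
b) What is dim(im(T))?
dim(ker) = 1, dim(im) = 2

The two rows are not scalar multiples of one another (no single k satisfies row 2 = k × row 1), so they are linearly independent.
Thus rank(A) = 2.
dim(im(T)) = rank(A) = 2.
By the rank-nullity theorem applied to T: ℝ³ → ℝ², rank(A) + nullity(A) = 3 (the domain dimension), so dim(ker(T)) = 3 - 2 = 1.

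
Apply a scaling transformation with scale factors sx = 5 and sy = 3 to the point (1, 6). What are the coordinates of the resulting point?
(5, 18)

Scaling matrix:
[[5, 0], [0, 3]]
Result: (1 × 5, 6 × 3) = (5, 18)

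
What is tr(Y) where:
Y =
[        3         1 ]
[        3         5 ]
tr(Y) = 3 + 5 = 8

The trace of a square matrix is the sum of its diagonal entries.
Diagonal entries of Y: Y[0][0] = 3, Y[1][1] = 5.
tr(Y) = 3 + 5 = 8.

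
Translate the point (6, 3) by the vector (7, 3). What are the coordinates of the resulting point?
(13, 6)

Translation by (7, 3):
x' = 6 + 7 = 13
y' = 3 + 3 = 6
Homogeneous matrix: [[1, 0, 7], [0, 1, 3], [0, 0, 1]]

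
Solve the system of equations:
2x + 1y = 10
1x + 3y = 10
x = 4, y = 2

Use elimination (row reduction):
Equation 1: 2x + 1y = 10.
Equation 2: 1x + 3y = 10.
Multiply Eq1 by 1 and Eq2 by 2: 2x + 1y = 10;  2x + 6y = 20.
Subtract: (5)y = 10, so y = 2.
Back-substitute into Eq1: 2x + 1*(2) = 10, so x = 4.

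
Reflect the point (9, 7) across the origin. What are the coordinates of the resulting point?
(-9, -7)

Reflection across origin: (9, 7) → (-9, -7)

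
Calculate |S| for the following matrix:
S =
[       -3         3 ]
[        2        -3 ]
det(S) = 3

For a 2×2 matrix [[a, b], [c, d]], det = a*d - b*c.
det(S) = (-3)*(-3) - (3)*(2) = 9 - 6 = 3.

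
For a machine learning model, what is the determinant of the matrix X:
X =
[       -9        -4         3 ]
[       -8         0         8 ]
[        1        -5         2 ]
det(X) = -336

Expand along row 0 (cofactor expansion): det(X) = a*(e*i - f*h) - b*(d*i - f*g) + c*(d*h - e*g), where the 3×3 is [[a, b, c], [d, e, f], [g, h, i]].
Minor M_00 = (0)*(2) - (8)*(-5) = 0 + 40 = 40.
Minor M_01 = (-8)*(2) - (8)*(1) = -16 - 8 = -24.
Minor M_02 = (-8)*(-5) - (0)*(1) = 40 - 0 = 40.
det(X) = (-9)*(40) - (-4)*(-24) + (3)*(40) = -360 - 96 + 120 = -336.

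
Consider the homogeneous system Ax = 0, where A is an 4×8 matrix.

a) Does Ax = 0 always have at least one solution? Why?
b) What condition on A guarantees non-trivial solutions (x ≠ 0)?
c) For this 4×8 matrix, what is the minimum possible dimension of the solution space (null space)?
a) Yes, x = 0 is always a solution. b) When A has linearly dependent columns (rank < n). c) Minimum nullity = 4.

a) x = 0 satisfies A·0 = 0, so the zero vector is always a solution.
b) Non-trivial solutions exist iff the columns of A are linearly dependent, equivalently rank(A) < n (the number of columns).
c) By rank-nullity, rank(A) + nullity(A) = n = 8. Since A has only 4 rows, rank(A) ≤ 4, so nullity(A) ≥ 8 - 4 = 4.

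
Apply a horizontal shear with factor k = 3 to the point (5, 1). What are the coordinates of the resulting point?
(8, 1)

Shear matrix for horizontal shear with factor k = 3:
[[1, 3], [0, 1]]
Result: (5, 1) → (8, 1)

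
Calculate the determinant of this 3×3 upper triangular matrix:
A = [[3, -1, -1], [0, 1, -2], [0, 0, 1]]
3

The determinant of a triangular matrix is the product of its diagonal entries (the off-diagonal entries above the diagonal do not affect it).
det(A) = (3) * (1) * (1) = 3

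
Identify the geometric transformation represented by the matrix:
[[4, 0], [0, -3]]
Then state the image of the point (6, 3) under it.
non-uniform scaling by (4, -3); image of (6, 3) is (24, -9)

This is diagonal with distinct entries, so it scales the x-axis by 4 and the y-axis by -3.
The matrix [[4, 0], [0, -3]] represents: non-uniform scaling by (4, -3).
Applying it to (6, 3): [4·6 + 0·3, 0·6 + -3·3] = (24, -9).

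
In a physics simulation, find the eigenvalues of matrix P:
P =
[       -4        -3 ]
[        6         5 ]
λ = -1, 2

Solve det(P - λI) = 0. For a 2×2 matrix the characteristic equation is λ² - (trace)λ + det = 0.
trace(P) = a + d = -4 + 5 = 1.
det(P) = a*d - b*c = (-4)*(5) - (-3)*(6) = -20 + 18 = -2.
Characteristic equation: λ² - (1)λ + (-2) = 0.
Discriminant = (1)² - 4*(-2) = 1 + 8 = 9.
λ = (1 ± √9) / 2 = (1 ± 3) / 2 = -1, 2.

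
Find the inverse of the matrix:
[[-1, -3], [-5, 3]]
[[-1/6, -1/6], [-5/18, 1/18]]

For [[a,b],[c,d]], inverse = (1/det)·[[d,-b],[-c,a]]
det = -1·3 - -3·-5 = -18
Inverse = (1/-18)·[[3, 3], [5, -1]]
        = [[-1/6, -1/6], [-5/18, 1/18]]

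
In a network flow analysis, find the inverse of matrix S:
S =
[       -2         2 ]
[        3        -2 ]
det(S) = -2
S⁻¹ =
[        1         1 ]
[      3/2         1 ]

For a 2×2 matrix S = [[a, b], [c, d]] with det(S) ≠ 0, S⁻¹ = (1/det(S)) * [[d, -b], [-c, a]].
det(S) = (-2)*(-2) - (2)*(3) = 4 - 6 = -2.
S⁻¹ = (1/-2) * [[-2, -2], [-3, -2]].
Dividing each entry by -2 and reducing:
S⁻¹ =
[        1         1 ]
[      3/2         1 ]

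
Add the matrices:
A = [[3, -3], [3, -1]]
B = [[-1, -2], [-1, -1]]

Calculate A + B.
[[2, -5], [2, -2]]

Add corresponding elements:
(3)+(-1)=2
(-3)+(-2)=-5
(3)+(-1)=2
(-1)+(-1)=-2
A + B = [[2, -5], [2, -2]]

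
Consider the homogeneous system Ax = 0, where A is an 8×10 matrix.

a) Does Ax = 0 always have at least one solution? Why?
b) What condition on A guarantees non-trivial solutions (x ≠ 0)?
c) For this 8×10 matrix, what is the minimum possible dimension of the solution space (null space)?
a) Yes, x = 0 is always a solution. b) When A has linearly dependent columns (rank < n). c) Minimum nullity = 2.

a) x = 0 satisfies A·0 = 0, so the zero vector is always a solution.
b) Non-trivial solutions exist iff the columns of A are linearly dependent, equivalently rank(A) < n (the number of columns).
c) By rank-nullity, rank(A) + nullity(A) = n = 10. Since A has only 8 rows, rank(A) ≤ 8, so nullity(A) ≥ 10 - 8 = 2.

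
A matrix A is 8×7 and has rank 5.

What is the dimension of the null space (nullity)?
2

The rank-nullity theorem for an m×n matrix states:
rank(A) + nullity(A) = n (the number of columns).
Here n = 7 and rank(A) = 5, so nullity(A) = 7 - 5 = 2.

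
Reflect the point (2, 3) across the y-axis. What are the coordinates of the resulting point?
(-2, 3)

Reflection across y-axis: (2, 3) → (-2, 3)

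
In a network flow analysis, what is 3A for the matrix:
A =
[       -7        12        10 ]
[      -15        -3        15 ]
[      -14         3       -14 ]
3A =
[      -21        36        30 ]
[      -45        -9        45 ]
[      -42         9       -42 ]

Scalar multiplication is elementwise: (3A)[i][j] = 3 * A[i][j].
  (3A)[0][0] = 3 * (-7) = -21
  (3A)[0][1] = 3 * (12) = 36
  (3A)[0][2] = 3 * (10) = 30
  (3A)[1][0] = 3 * (-15) = -45
  (3A)[1][1] = 3 * (-3) = -9
  (3A)[1][2] = 3 * (15) = 45
  (3A)[2][0] = 3 * (-14) = -42
  (3A)[2][1] = 3 * (3) = 9
  (3A)[2][2] = 3 * (-14) = -42
3A =
[      -21        36        30 ]
[      -45        -9        45 ]
[      -42         9       -42 ]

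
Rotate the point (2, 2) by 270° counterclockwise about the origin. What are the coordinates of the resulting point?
(2, -2)

Rotation matrix R(θ) = [[cos θ, -sin θ], [sin θ, cos θ]]; for θ = 270°:
R = [[0, 1], [-1, 0]]
Result: R × [2, 2]ᵀ = [0·2 + (1)·2, -1·2 + (0)·2]ᵀ = (2, -2)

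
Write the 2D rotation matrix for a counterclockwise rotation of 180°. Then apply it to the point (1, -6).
R = [[-1, 0], [0, -1]]; R·(1, -6) = (-1, 6)

Rotation matrix formula: R(θ) = [[cos θ, -sin θ], [sin θ, cos θ]]
For θ = 180°:
cos(180°) = -1
sin(180°) = 0
R = [[-1, 0], [0, -1]]
Apply to (1, -6): [-1·1 + (0)·-6, 0·1 + -1·-6] = (-1, 6)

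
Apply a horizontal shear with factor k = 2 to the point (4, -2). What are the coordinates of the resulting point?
(0, -2)

Shear matrix for horizontal shear with factor k = 2:
[[1, 2], [0, 1]]
Result: (4, -2) → (0, -2)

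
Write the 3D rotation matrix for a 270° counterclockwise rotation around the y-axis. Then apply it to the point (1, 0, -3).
R = [[0, 0, -1], [0, 1, 0], [1, 0, 0]]; R·(1, 0, -3) = (3, 0, 1)

Rotation matrix for 270° around y-axis:
cos(270°) = 0, sin(270°) = -1
R = [[0, 0, -1], [0, 1, 0], [1, 0, 0]]
Apply to (1, 0, -3): R·[1, 0, -3]ᵀ = (3, 0, 1)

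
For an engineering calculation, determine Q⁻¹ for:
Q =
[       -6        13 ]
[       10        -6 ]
det(Q) = -94
Q⁻¹ =
[     3/47     13/94 ]
[     5/47      3/47 ]

For a 2×2 matrix Q = [[a, b], [c, d]] with det(Q) ≠ 0, Q⁻¹ = (1/det(Q)) * [[d, -b], [-c, a]].
det(Q) = (-6)*(-6) - (13)*(10) = 36 - 130 = -94.
Q⁻¹ = (1/-94) * [[-6, -13], [-10, -6]].
Dividing each entry by -94 and reducing:
Q⁻¹ =
[     3/47     13/94 ]
[     5/47      3/47 ]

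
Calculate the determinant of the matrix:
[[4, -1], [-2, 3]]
10

For a 2×2 matrix [[a, b], [c, d]], det = ad - bc
det = (4)(3) - (-1)(-2) = 12 - 2 = 10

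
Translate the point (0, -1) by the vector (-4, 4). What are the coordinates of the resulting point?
(-4, 3)

Translation by (-4, 4):
x' = 0 + -4 = -4
y' = -1 + 4 = 3
Homogeneous matrix: [[1, 0, -4], [0, 1, 4], [0, 0, 1]]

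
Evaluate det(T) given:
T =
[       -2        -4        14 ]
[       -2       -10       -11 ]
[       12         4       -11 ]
det(T) = 1876

Expand along row 0 (cofactor expansion): det(T) = a*(e*i - f*h) - b*(d*i - f*g) + c*(d*h - e*g), where the 3×3 is [[a, b, c], [d, e, f], [g, h, i]].
Minor M_00 = (-10)*(-11) - (-11)*(4) = 110 + 44 = 154.
Minor M_01 = (-2)*(-11) - (-11)*(12) = 22 + 132 = 154.
Minor M_02 = (-2)*(4) - (-10)*(12) = -8 + 120 = 112.
det(T) = (-2)*(154) - (-4)*(154) + (14)*(112) = -308 + 616 + 1568 = 1876.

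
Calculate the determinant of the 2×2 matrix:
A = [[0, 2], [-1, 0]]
2

For A = [[a, b], [c, d]], det(A) = a*d - b*c.
det(A) = (0)*(0) - (2)*(-1) = 0 - -2 = 2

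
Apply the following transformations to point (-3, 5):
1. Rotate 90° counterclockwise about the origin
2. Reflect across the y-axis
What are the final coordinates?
(5, -3)

Step 1: Rotate 90° → (-5, -3)
Step 2: Reflect across the y-axis → (5, -3)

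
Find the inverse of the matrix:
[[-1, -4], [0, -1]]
[[-1, 4], [0, -1]]

For [[a,b],[c,d]], inverse = (1/det)·[[d,-b],[-c,a]]
det = -1·-1 - -4·0 = 1
Inverse = (1/1)·[[-1, 4], [0, -1]]
        = [[-1, 4], [0, -1]]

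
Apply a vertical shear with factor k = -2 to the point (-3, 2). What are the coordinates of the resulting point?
(-3, 8)

Shear matrix for vertical shear with factor k = -2:
[[1, 0], [-2, 1]]
Result: (-3, 2) → (-3, 8)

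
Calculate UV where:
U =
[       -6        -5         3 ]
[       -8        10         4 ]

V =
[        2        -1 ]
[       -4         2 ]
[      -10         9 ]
UV =
[      -22        23 ]
[      -96        64 ]

Matrix multiplication: (UV)[i][j] = sum over k of U[i][k] * V[k][j].
  (UV)[0][0] = (-6)*(2) + (-5)*(-4) + (3)*(-10) = -22
  (UV)[0][1] = (-6)*(-1) + (-5)*(2) + (3)*(9) = 23
  (UV)[1][0] = (-8)*(2) + (10)*(-4) + (4)*(-10) = -96
  (UV)[1][1] = (-8)*(-1) + (10)*(2) + (4)*(9) = 64
UV =
[      -22        23 ]
[      -96        64 ]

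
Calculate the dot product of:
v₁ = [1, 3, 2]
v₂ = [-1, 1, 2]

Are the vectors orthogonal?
6, No

The dot product is the sum of products of corresponding components.
v₁·v₂ = (1)*(-1) + (3)*(1) + (2)*(2) = -1 + 3 + 4 = 6.
Two vectors are orthogonal iff their dot product is 0; here the dot product is 6, so the vectors are not orthogonal.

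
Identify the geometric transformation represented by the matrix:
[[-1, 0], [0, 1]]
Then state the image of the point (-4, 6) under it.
reflection across the y-axis; image of (-4, 6) is (4, 6)

This is a symmetric orthogonal matrix with determinant -1, which characterizes a reflection in ℝ².
The matrix [[-1, 0], [0, 1]] represents: reflection across the y-axis.
Applying it to (-4, 6): [-1·-4 + 0·6, 0·-4 + 1·6] = (4, 6).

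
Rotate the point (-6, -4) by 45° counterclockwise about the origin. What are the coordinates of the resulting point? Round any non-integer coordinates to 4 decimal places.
(-1.4142, -7.0711)

Rotation matrix R(θ) = [[cos θ, -sin θ], [sin θ, cos θ]]; for θ = 45°:
R = [[√2/2, -√2/2], [√2/2, √2/2]]
Result: R × [-6, -4]ᵀ = [√2/2·-6 + (-√2/2)·-4, √2/2·-6 + (√2/2)·-4]ᵀ = (-1.4142, -7.0711)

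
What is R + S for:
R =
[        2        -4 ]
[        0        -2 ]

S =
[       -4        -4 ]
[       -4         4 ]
R + S =
[       -2        -8 ]
[       -4         2 ]

Matrix addition is elementwise: (R+S)[i][j] = R[i][j] + S[i][j].
  (R+S)[0][0] = (2) + (-4) = -2
  (R+S)[0][1] = (-4) + (-4) = -8
  (R+S)[1][0] = (0) + (-4) = -4
  (R+S)[1][1] = (-2) + (4) = 2
R + S =
[       -2        -8 ]
[       -4         2 ]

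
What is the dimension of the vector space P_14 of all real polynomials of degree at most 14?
Dimension = 15

A polynomial of degree at most 14 can be written as a₀ + a₁x + a₂x² + … + a_14x^14, with 15 free coefficients a₀, …, a_14.
The set {1, x, x², …, x^14} is a basis: it spans P_14 (every such polynomial is a linear combination of these) and is linearly independent (a polynomial is zero iff all its coefficients are zero).
Therefore dim(P_14) = 14 + 1 = 15.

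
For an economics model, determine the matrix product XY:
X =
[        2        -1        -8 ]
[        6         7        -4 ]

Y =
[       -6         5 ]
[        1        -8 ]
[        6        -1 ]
XY =
[      -61        26 ]
[      -53       -22 ]

Matrix multiplication: (XY)[i][j] = sum over k of X[i][k] * Y[k][j].
  (XY)[0][0] = (2)*(-6) + (-1)*(1) + (-8)*(6) = -61
  (XY)[0][1] = (2)*(5) + (-1)*(-8) + (-8)*(-1) = 26
  (XY)[1][0] = (6)*(-6) + (7)*(1) + (-4)*(6) = -53
  (XY)[1][1] = (6)*(5) + (7)*(-8) + (-4)*(-1) = -22
XY =
[      -61        26 ]
[      -53       -22 ]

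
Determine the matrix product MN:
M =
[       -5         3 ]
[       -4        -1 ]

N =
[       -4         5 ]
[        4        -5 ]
MN =
[       32       -40 ]
[       12       -15 ]

Matrix multiplication: (MN)[i][j] = sum over k of M[i][k] * N[k][j].
  (MN)[0][0] = (-5)*(-4) + (3)*(4) = 32
  (MN)[0][1] = (-5)*(5) + (3)*(-5) = -40
  (MN)[1][0] = (-4)*(-4) + (-1)*(4) = 12
  (MN)[1][1] = (-4)*(5) + (-1)*(-5) = -15
MN =
[       32       -40 ]
[       12       -15 ]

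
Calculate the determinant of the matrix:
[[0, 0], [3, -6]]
0

For a 2×2 matrix [[a, b], [c, d]], det = ad - bc
det = (0)(-6) - (0)(3) = 0 - 0 = 0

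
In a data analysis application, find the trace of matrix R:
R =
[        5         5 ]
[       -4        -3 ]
tr(R) = 5 - 3 = 2

The trace of a square matrix is the sum of its diagonal entries.
Diagonal entries of R: R[0][0] = 5, R[1][1] = -3.
tr(R) = 5 - 3 = 2.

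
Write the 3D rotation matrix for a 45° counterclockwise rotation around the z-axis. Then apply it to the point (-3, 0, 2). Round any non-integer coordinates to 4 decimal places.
R = [[√2/2, -√2/2, 0], [√2/2, √2/2, 0], [0, 0, 1]]; R·(-3, 0, 2) = (-2.1213, -2.1213, 2.0000)

Rotation matrix for 45° around z-axis:
cos(45°) = √2/2, sin(45°) = √2/2
R = [[√2/2, -√2/2, 0], [√2/2, √2/2, 0], [0, 0, 1]]
Apply to (-3, 0, 2): R·[-3, 0, 2]ᵀ = (-2.1213, -2.1213, 2.0000)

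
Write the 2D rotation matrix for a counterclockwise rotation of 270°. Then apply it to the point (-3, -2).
R = [[0, 1], [-1, 0]]; R·(-3, -2) = (-2, 3)

Rotation matrix formula: R(θ) = [[cos θ, -sin θ], [sin θ, cos θ]]
For θ = 270°:
cos(270°) = 0
sin(270°) = -1
R = [[0, 1], [-1, 0]]
Apply to (-3, -2): [0·-3 + (1)·-2, -1·-3 + 0·-2] = (-2, 3)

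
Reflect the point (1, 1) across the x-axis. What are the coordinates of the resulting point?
(1, -1)

Reflection across x-axis: (1, 1) → (1, -1)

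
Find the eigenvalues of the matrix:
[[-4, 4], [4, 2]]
λ = -6 and λ = 4

Characteristic equation: det(A - λI) = 0
λ² - (trace)λ + (det) = 0
λ² - (-2)λ + (-24) = 0
λ² + 2λ - 24 = 0
Solving: λ = -6, 4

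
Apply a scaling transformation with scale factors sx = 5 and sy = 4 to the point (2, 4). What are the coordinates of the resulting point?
(10, 16)

Scaling matrix:
[[5, 0], [0, 4]]
Result: (2 × 5, 4 × 4) = (10, 16)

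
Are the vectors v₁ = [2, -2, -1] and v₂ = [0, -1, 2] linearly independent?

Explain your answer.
Yes, linearly independent

Two vectors are linearly dependent iff one is a scalar multiple of the other.
No single scalar k satisfies v₂ = k·v₁ (the ratios of corresponding entries disagree), so v₁ and v₂ are linearly independent.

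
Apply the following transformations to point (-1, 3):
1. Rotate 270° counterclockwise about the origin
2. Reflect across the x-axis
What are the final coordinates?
(3, -1)

Step 1: Rotate 270° → (3, 1)
Step 2: Reflect across the x-axis → (3, -1)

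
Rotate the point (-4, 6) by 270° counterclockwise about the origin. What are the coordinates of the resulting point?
(6, 4)

Rotation matrix R(θ) = [[cos θ, -sin θ], [sin θ, cos θ]]; for θ = 270°:
R = [[0, 1], [-1, 0]]
Result: R × [-4, 6]ᵀ = [0·-4 + (1)·6, -1·-4 + (0)·6]ᵀ = (6, 4)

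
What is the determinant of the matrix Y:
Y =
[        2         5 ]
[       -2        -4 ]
det(Y) = 2

For a 2×2 matrix [[a, b], [c, d]], det = a*d - b*c.
det(Y) = (2)*(-4) - (5)*(-2) = -8 + 10 = 2.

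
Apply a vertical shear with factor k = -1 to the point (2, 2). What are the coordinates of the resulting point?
(2, 0)

Shear matrix for vertical shear with factor k = -1:
[[1, 0], [-1, 1]]
Result: (2, 2) → (2, 0)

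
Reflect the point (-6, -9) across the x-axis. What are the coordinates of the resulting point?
(-6, 9)

Reflection across x-axis: (-6, -9) → (-6, 9)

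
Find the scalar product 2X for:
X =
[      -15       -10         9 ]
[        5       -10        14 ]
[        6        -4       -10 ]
2X =
[      -30       -20        18 ]
[       10       -20        28 ]
[       12        -8       -20 ]

Scalar multiplication is elementwise: (2X)[i][j] = 2 * X[i][j].
  (2X)[0][0] = 2 * (-15) = -30
  (2X)[0][1] = 2 * (-10) = -20
  (2X)[0][2] = 2 * (9) = 18
  (2X)[1][0] = 2 * (5) = 10
  (2X)[1][1] = 2 * (-10) = -20
  (2X)[1][2] = 2 * (14) = 28
  (2X)[2][0] = 2 * (6) = 12
  (2X)[2][1] = 2 * (-4) = -8
  (2X)[2][2] = 2 * (-10) = -20
2X =
[      -30       -20        18 ]
[       10       -20        28 ]
[       12        -8       -20 ]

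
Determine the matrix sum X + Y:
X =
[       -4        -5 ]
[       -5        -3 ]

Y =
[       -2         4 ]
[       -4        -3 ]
X + Y =
[       -6        -1 ]
[       -9        -6 ]

Matrix addition is elementwise: (X+Y)[i][j] = X[i][j] + Y[i][j].
  (X+Y)[0][0] = (-4) + (-2) = -6
  (X+Y)[0][1] = (-5) + (4) = -1
  (X+Y)[1][0] = (-5) + (-4) = -9
  (X+Y)[1][1] = (-3) + (-3) = -6
X + Y =
[       -6        -1 ]
[       -9        -6 ]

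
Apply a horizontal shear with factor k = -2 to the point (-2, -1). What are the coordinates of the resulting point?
(0, -1)

Shear matrix for horizontal shear with factor k = -2:
[[1, -2], [0, 1]]
Result: (-2, -1) → (0, -1)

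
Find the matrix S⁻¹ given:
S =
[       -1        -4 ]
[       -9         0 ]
det(S) = -36
S⁻¹ =
[        0      -1/9 ]
[     -1/4      1/36 ]

For a 2×2 matrix S = [[a, b], [c, d]] with det(S) ≠ 0, S⁻¹ = (1/det(S)) * [[d, -b], [-c, a]].
det(S) = (-1)*(0) - (-4)*(-9) = 0 - 36 = -36.
S⁻¹ = (1/-36) * [[0, 4], [9, -1]].
Dividing each entry by -36 and reducing:
S⁻¹ =
[        0      -1/9 ]
[     -1/4      1/36 ]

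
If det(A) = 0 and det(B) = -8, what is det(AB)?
0

Use the multiplicative property of determinants: det(AB) = det(A)*det(B).
det(AB) = (0)*(-8) = 0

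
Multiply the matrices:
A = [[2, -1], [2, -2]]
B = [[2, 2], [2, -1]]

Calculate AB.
[[2, 5], [0, 6]]

Each entry (i,j) of AB = sum over k of A[i][k]*B[k][j].
(AB)[0][0] = (2)*(2) + (-1)*(2) = 2
(AB)[0][1] = (2)*(2) + (-1)*(-1) = 5
(AB)[1][0] = (2)*(2) + (-2)*(2) = 0
(AB)[1][1] = (2)*(2) + (-2)*(-1) = 6
AB = [[2, 5], [0, 6]]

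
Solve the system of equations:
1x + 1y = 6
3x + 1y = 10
x = 2, y = 4

Use elimination (row reduction):
Equation 1: 1x + 1y = 6.
Equation 2: 3x + 1y = 10.
Multiply Eq1 by 3 and Eq2 by 1: 3x + 3y = 18;  3x + 1y = 10.
Subtract: (-2)y = -8, so y = 4.
Back-substitute into Eq1: 1x + 1*(4) = 6, so x = 2.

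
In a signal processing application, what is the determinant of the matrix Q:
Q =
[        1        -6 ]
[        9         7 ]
det(Q) = 61

For a 2×2 matrix [[a, b], [c, d]], det = a*d - b*c.
det(Q) = (1)*(7) - (-6)*(9) = 7 + 54 = 61.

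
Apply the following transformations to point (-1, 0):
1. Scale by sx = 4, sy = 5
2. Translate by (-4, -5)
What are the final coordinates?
(-8, -5)

Step 1: Scale (-1, 0) by (sx, sy) = (4, 5) → (-4, 0)
Step 2: Translate by (-4, -5) → (-8, -5)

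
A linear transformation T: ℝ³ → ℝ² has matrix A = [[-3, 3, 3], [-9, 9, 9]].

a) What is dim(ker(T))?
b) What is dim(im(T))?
dim(ker) = 2, dim(im) = 1

Observe that row 2 = 3 × row 1 (so the rows are linearly dependent).
Thus rank(A) = 1 (only one linearly independent row).
dim(im(T)) = rank(A) = 1.
By the rank-nullity theorem applied to T: ℝ³ → ℝ², rank(A) + nullity(A) = 3 (the domain dimension), so dim(ker(T)) = 3 - 1 = 2.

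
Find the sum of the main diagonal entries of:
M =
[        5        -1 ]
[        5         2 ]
tr(M) = 5 + 2 = 7

The trace of a square matrix is the sum of its diagonal entries.
Diagonal entries of M: M[0][0] = 5, M[1][1] = 2.
tr(M) = 5 + 2 = 7.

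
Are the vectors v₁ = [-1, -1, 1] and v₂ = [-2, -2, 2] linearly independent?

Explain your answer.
No, linearly dependent (v₂ = 2·v₁)

Check whether there is a scalar k with v₂ = k·v₁.
Comparing components, k = 2 satisfies 2·[-1, -1, 1] = [-2, -2, 2].
Since v₂ is a scalar multiple of v₁, the two vectors are linearly dependent.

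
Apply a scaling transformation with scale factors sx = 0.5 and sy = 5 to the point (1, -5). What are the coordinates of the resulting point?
(0.5, -25)

Scaling matrix:
[[0.50, 0], [0, 5]]
Result: (1 × 0.5, -5 × 5) = (0.5, -25)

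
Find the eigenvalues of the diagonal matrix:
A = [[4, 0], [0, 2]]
λ₁ = 4, λ₂ = 2

The characteristic polynomial of A is det(A - λI) = (4 - λ)(2 - λ) = 0.
The roots are λ = 4 and λ = 2, so the eigenvalues are the diagonal entries.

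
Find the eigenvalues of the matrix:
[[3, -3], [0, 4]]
λ = 3 and λ = 4

Characteristic equation: det(A - λI) = 0
λ² - (trace)λ + (det) = 0
λ² - (7)λ + (12) = 0
λ² - 7λ + 12 = 0
Solving: λ = 3, 4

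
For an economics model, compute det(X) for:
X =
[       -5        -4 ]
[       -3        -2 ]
det(X) = -2

For a 2×2 matrix [[a, b], [c, d]], det = a*d - b*c.
det(X) = (-5)*(-2) - (-4)*(-3) = 10 - 12 = -2.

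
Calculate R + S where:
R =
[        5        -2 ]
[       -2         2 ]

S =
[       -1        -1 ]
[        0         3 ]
R + S =
[        4        -3 ]
[       -2         5 ]

Matrix addition is elementwise: (R+S)[i][j] = R[i][j] + S[i][j].
  (R+S)[0][0] = (5) + (-1) = 4
  (R+S)[0][1] = (-2) + (-1) = -3
  (R+S)[1][0] = (-2) + (0) = -2
  (R+S)[1][1] = (2) + (3) = 5
R + S =
[        4        -3 ]
[       -2         5 ]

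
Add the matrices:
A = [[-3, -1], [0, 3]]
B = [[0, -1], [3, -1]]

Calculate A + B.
[[-3, -2], [3, 2]]

Add corresponding elements:
(-3)+(0)=-3
(-1)+(-1)=-2
(0)+(3)=3
(3)+(-1)=2
A + B = [[-3, -2], [3, 2]]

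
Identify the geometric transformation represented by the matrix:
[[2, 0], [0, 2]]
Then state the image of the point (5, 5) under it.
uniform scaling by factor 2; image of (5, 5) is (10, 10)

This is a diagonal matrix with equal entries 2, so it scales both axes by the same factor 2.
The matrix [[2, 0], [0, 2]] represents: uniform scaling by factor 2.
Applying it to (5, 5): [2·5 + 0·5, 0·5 + 2·5] = (10, 10).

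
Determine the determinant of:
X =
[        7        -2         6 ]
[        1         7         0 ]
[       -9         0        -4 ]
det(X) = 174

Expand along row 0 (cofactor expansion): det(X) = a*(e*i - f*h) - b*(d*i - f*g) + c*(d*h - e*g), where the 3×3 is [[a, b, c], [d, e, f], [g, h, i]].
Minor M_00 = (7)*(-4) - (0)*(0) = -28 - 0 = -28.
Minor M_01 = (1)*(-4) - (0)*(-9) = -4 - 0 = -4.
Minor M_02 = (1)*(0) - (7)*(-9) = 0 + 63 = 63.
det(X) = (7)*(-28) - (-2)*(-4) + (6)*(63) = -196 - 8 + 378 = 174.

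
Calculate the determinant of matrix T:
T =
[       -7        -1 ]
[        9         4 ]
det(T) = -19

For a 2×2 matrix [[a, b], [c, d]], det = a*d - b*c.
det(T) = (-7)*(4) - (-1)*(9) = -28 + 9 = -19.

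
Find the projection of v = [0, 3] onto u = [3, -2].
[-18/13, 12/13]

The projection of v onto u is proj_u(v) = ((v·u) / (u·u)) · u.
v·u = (0)*(3) + (3)*(-2) = -6.
u·u = (3)*(3) + (-2)*(-2) = 13.
coefficient = -6 / 13 = -6/13.
proj_u(v) = -6/13 · [3, -2] = [-18/13, 12/13].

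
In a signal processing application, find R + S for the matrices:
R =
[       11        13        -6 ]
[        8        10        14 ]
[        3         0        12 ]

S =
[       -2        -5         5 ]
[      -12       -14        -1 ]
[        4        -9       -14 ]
R + S =
[        9         8        -1 ]
[       -4        -4        13 ]
[        7        -9        -2 ]

Matrix addition is elementwise: (R+S)[i][j] = R[i][j] + S[i][j].
  (R+S)[0][0] = (11) + (-2) = 9
  (R+S)[0][1] = (13) + (-5) = 8
  (R+S)[0][2] = (-6) + (5) = -1
  (R+S)[1][0] = (8) + (-12) = -4
  (R+S)[1][1] = (10) + (-14) = -4
  (R+S)[1][2] = (14) + (-1) = 13
  (R+S)[2][0] = (3) + (4) = 7
  (R+S)[2][1] = (0) + (-9) = -9
  (R+S)[2][2] = (12) + (-14) = -2
R + S =
[        9         8        -1 ]
[       -4        -4        13 ]
[        7        -9        -2 ]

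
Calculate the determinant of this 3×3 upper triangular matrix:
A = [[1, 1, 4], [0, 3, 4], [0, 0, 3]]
9

The determinant of a triangular matrix is the product of its diagonal entries (the off-diagonal entries above the diagonal do not affect it).
det(A) = (1) * (3) * (3) = 9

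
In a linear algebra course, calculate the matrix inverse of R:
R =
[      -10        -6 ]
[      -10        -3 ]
det(R) = -30
R⁻¹ =
[     1/10      -1/5 ]
[     -1/3       1/3 ]

For a 2×2 matrix R = [[a, b], [c, d]] with det(R) ≠ 0, R⁻¹ = (1/det(R)) * [[d, -b], [-c, a]].
det(R) = (-10)*(-3) - (-6)*(-10) = 30 - 60 = -30.
R⁻¹ = (1/-30) * [[-3, 6], [10, -10]].
Dividing each entry by -30 and reducing:
R⁻¹ =
[     1/10      -1/5 ]
[     -1/3       1/3 ]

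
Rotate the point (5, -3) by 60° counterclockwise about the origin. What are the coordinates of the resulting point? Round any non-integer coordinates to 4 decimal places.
(5.0981, 2.8301)

Rotation matrix R(θ) = [[cos θ, -sin θ], [sin θ, cos θ]]; for θ = 60°:
R = [[1/2, -√3/2], [√3/2, 1/2]]
Result: R × [5, -3]ᵀ = [1/2·5 + (-√3/2)·-3, √3/2·5 + (1/2)·-3]ᵀ = (5.0981, 2.8301)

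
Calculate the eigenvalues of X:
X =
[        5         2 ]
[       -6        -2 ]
λ = 1, 2

Solve det(X - λI) = 0. For a 2×2 matrix the characteristic equation is λ² - (trace)λ + det = 0.
trace(X) = a + d = 5 - 2 = 3.
det(X) = a*d - b*c = (5)*(-2) - (2)*(-6) = -10 + 12 = 2.
Characteristic equation: λ² - (3)λ + (2) = 0.
Discriminant = (3)² - 4*(2) = 9 - 8 = 1.
λ = (3 ± √1) / 2 = (3 ± 1) / 2 = 1, 2.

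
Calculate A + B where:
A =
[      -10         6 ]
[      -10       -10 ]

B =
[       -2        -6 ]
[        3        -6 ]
A + B =
[      -12         0 ]
[       -7       -16 ]

Matrix addition is elementwise: (A+B)[i][j] = A[i][j] + B[i][j].
  (A+B)[0][0] = (-10) + (-2) = -12
  (A+B)[0][1] = (6) + (-6) = 0
  (A+B)[1][0] = (-10) + (3) = -7
  (A+B)[1][1] = (-10) + (-6) = -16
A + B =
[      -12         0 ]
[       -7       -16 ]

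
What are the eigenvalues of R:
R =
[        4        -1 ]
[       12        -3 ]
λ = 0, 1

Solve det(R - λI) = 0. For a 2×2 matrix the characteristic equation is λ² - (trace)λ + det = 0.
trace(R) = a + d = 4 - 3 = 1.
det(R) = a*d - b*c = (4)*(-3) - (-1)*(12) = -12 + 12 = 0.
Characteristic equation: λ² - (1)λ + (0) = 0.
Discriminant = (1)² - 4*(0) = 1 - 0 = 1.
λ = (1 ± √1) / 2 = (1 ± 1) / 2 = 0, 1.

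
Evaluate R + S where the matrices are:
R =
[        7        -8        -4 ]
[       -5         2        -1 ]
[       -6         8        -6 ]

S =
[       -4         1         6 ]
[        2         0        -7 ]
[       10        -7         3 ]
R + S =
[        3        -7         2 ]
[       -3         2        -8 ]
[        4         1        -3 ]

Matrix addition is elementwise: (R+S)[i][j] = R[i][j] + S[i][j].
  (R+S)[0][0] = (7) + (-4) = 3
  (R+S)[0][1] = (-8) + (1) = -7
  (R+S)[0][2] = (-4) + (6) = 2
  (R+S)[1][0] = (-5) + (2) = -3
  (R+S)[1][1] = (2) + (0) = 2
  (R+S)[1][2] = (-1) + (-7) = -8
  (R+S)[2][0] = (-6) + (10) = 4
  (R+S)[2][1] = (8) + (-7) = 1
  (R+S)[2][2] = (-6) + (3) = -3
R + S =
[        3        -7         2 ]
[       -3         2        -8 ]
[        4         1        -3 ]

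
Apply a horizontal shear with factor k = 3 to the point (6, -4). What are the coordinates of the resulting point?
(-6, -4)

Shear matrix for horizontal shear with factor k = 3:
[[1, 3], [0, 1]]
Result: (6, -4) → (-6, -4)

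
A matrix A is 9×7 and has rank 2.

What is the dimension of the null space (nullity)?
5

The rank-nullity theorem for an m×n matrix states:
rank(A) + nullity(A) = n (the number of columns).
Here n = 7 and rank(A) = 2, so nullity(A) = 7 - 2 = 5.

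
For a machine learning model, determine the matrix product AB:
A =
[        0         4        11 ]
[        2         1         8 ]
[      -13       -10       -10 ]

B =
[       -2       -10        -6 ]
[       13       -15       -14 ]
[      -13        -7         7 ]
AB =
[      -91      -137        21 ]
[      -95       -91        30 ]
[       26       350       148 ]

Matrix multiplication: (AB)[i][j] = sum over k of A[i][k] * B[k][j].
  (AB)[0][0] = (0)*(-2) + (4)*(13) + (11)*(-13) = -91
  (AB)[0][1] = (0)*(-10) + (4)*(-15) + (11)*(-7) = -137
  (AB)[0][2] = (0)*(-6) + (4)*(-14) + (11)*(7) = 21
  (AB)[1][0] = (2)*(-2) + (1)*(13) + (8)*(-13) = -95
  (AB)[1][1] = (2)*(-10) + (1)*(-15) + (8)*(-7) = -91
  (AB)[1][2] = (2)*(-6) + (1)*(-14) + (8)*(7) = 30
  (AB)[2][0] = (-13)*(-2) + (-10)*(13) + (-10)*(-13) = 26
  (AB)[2][1] = (-13)*(-10) + (-10)*(-15) + (-10)*(-7) = 350
  (AB)[2][2] = (-13)*(-6) + (-10)*(-14) + (-10)*(7) = 148
AB =
[      -91      -137        21 ]
[      -95       -91        30 ]
[       26       350       148 ]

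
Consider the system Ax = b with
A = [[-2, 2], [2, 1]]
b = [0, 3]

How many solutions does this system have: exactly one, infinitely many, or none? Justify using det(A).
Exactly one solution

Compute det(A) = (-2)*(1) - (2)*(2) = -6.
Because det(A) ≠ 0, A is invertible and Ax = b has a unique solution for every b (here x = A⁻¹ b).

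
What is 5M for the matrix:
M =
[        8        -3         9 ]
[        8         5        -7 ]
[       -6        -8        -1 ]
5M =
[       40       -15        45 ]
[       40        25       -35 ]
[      -30       -40        -5 ]

Scalar multiplication is elementwise: (5M)[i][j] = 5 * M[i][j].
  (5M)[0][0] = 5 * (8) = 40
  (5M)[0][1] = 5 * (-3) = -15
  (5M)[0][2] = 5 * (9) = 45
  (5M)[1][0] = 5 * (8) = 40
  (5M)[1][1] = 5 * (5) = 25
  (5M)[1][2] = 5 * (-7) = -35
  (5M)[2][0] = 5 * (-6) = -30
  (5M)[2][1] = 5 * (-8) = -40
  (5M)[2][2] = 5 * (-1) = -5
5M =
[       40       -15        45 ]
[       40        25       -35 ]
[      -30       -40        -5 ]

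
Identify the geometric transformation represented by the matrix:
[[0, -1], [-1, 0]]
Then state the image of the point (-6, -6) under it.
reflection across the line y = -x; image of (-6, -6) is (6, 6)

This is a symmetric orthogonal matrix with determinant -1, which characterizes a reflection in ℝ².
The matrix [[0, -1], [-1, 0]] represents: reflection across the line y = -x.
Applying it to (-6, -6): [0·-6 + -1·-6, -1·-6 + 0·-6] = (6, 6).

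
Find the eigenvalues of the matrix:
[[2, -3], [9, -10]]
λ = -7 and λ = -1

Characteristic equation: det(A - λI) = 0
λ² - (trace)λ + (det) = 0
λ² - (-8)λ + (7) = 0
λ² + 8λ + 7 = 0
Solving: λ = -7, -1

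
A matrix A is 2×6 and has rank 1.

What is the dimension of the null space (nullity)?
5

The rank-nullity theorem for an m×n matrix states:
rank(A) + nullity(A) = n (the number of columns).
Here n = 6 and rank(A) = 1, so nullity(A) = 6 - 1 = 5.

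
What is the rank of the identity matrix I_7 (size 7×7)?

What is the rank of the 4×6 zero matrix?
rank(I_7) = 7, rank(0) = 0

The identity I_7 has 7 columns that are the standard basis vectors e_1, …, e_7. These are linearly independent, so all 7 columns are pivots and rank(I_7) = 7.
The 4×6 zero matrix has every entry zero, so every row is the zero row and there are no pivots; rank(0) = 0.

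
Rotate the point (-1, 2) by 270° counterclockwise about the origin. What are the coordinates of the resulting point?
(2, 1)

Rotation matrix R(θ) = [[cos θ, -sin θ], [sin θ, cos θ]]; for θ = 270°:
R = [[0, 1], [-1, 0]]
Result: R × [-1, 2]ᵀ = [0·-1 + (1)·2, -1·-1 + (0)·2]ᵀ = (2, 1)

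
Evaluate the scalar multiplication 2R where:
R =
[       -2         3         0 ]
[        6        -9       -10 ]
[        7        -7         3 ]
2R =
[       -4         6         0 ]
[       12       -18       -20 ]
[       14       -14         6 ]

Scalar multiplication is elementwise: (2R)[i][j] = 2 * R[i][j].
  (2R)[0][0] = 2 * (-2) = -4
  (2R)[0][1] = 2 * (3) = 6
  (2R)[0][2] = 2 * (0) = 0
  (2R)[1][0] = 2 * (6) = 12
  (2R)[1][1] = 2 * (-9) = -18
  (2R)[1][2] = 2 * (-10) = -20
  (2R)[2][0] = 2 * (7) = 14
  (2R)[2][1] = 2 * (-7) = -14
  (2R)[2][2] = 2 * (3) = 6
2R =
[       -4         6         0 ]
[       12       -18       -20 ]
[       14       -14         6 ]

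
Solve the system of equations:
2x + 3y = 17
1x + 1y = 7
x = 4, y = 3

Use elimination (row reduction):
Equation 1: 2x + 3y = 17.
Equation 2: 1x + 1y = 7.
Multiply Eq1 by 1 and Eq2 by 2: 2x + 3y = 17;  2x + 2y = 14.
Subtract: (-1)y = -3, so y = 3.
Back-substitute into Eq1: 2x + 3*(3) = 17, so x = 4.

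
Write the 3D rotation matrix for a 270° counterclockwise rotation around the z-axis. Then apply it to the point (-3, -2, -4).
R = [[0, 1, 0], [-1, 0, 0], [0, 0, 1]]; R·(-3, -2, -4) = (-2, 3, -4)

Rotation matrix for 270° around z-axis:
cos(270°) = 0, sin(270°) = -1
R = [[0, 1, 0], [-1, 0, 0], [0, 0, 1]]
Apply to (-3, -2, -4): R·[-3, -2, -4]ᵀ = (-2, 3, -4)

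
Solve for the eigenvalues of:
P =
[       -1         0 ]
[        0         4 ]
λ = -1, 4

Solve det(P - λI) = 0. For a 2×2 matrix the characteristic equation is λ² - (trace)λ + det = 0.
trace(P) = a + d = -1 + 4 = 3.
det(P) = a*d - b*c = (-1)*(4) - (0)*(0) = -4 - 0 = -4.
Characteristic equation: λ² - (3)λ + (-4) = 0.
Discriminant = (3)² - 4*(-4) = 9 + 16 = 25.
λ = (3 ± √25) / 2 = (3 ± 5) / 2 = -1, 4.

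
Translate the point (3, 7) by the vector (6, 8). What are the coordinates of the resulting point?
(9, 15)

Translation by (6, 8):
x' = 3 + 6 = 9
y' = 7 + 8 = 15
Homogeneous matrix: [[1, 0, 6], [0, 1, 8], [0, 0, 1]]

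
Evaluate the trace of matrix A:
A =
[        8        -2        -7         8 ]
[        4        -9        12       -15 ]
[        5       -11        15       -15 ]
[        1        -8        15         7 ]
tr(A) = 8 - 9 + 15 + 7 = 21

The trace of a square matrix is the sum of its diagonal entries.
Diagonal entries of A: A[0][0] = 8, A[1][1] = -9, A[2][2] = 15, A[3][3] = 7.
tr(A) = 8 - 9 + 15 + 7 = 21.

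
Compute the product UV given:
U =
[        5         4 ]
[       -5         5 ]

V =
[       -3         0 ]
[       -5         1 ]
UV =
[      -35         4 ]
[      -10         5 ]

Matrix multiplication: (UV)[i][j] = sum over k of U[i][k] * V[k][j].
  (UV)[0][0] = (5)*(-3) + (4)*(-5) = -35
  (UV)[0][1] = (5)*(0) + (4)*(1) = 4
  (UV)[1][0] = (-5)*(-3) + (5)*(-5) = -10
  (UV)[1][1] = (-5)*(0) + (5)*(1) = 5
UV =
[      -35         4 ]
[      -10         5 ]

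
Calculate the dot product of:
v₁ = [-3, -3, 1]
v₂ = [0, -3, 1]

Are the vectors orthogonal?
10, No

The dot product is the sum of products of corresponding components.
v₁·v₂ = (-3)*(0) + (-3)*(-3) + (1)*(1) = 0 + 9 + 1 = 10.
Two vectors are orthogonal iff their dot product is 0; here the dot product is 10, so the vectors are not orthogonal.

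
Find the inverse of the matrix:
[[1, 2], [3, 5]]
[[-5, 2], [3, -1]]

For [[a,b],[c,d]], inverse = (1/det)·[[d,-b],[-c,a]]
det = 1·5 - 2·3 = -1
Inverse = (1/-1)·[[5, -2], [-3, 1]]
        = [[-5, 2], [3, -1]]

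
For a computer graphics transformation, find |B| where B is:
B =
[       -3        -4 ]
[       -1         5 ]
det(B) = -19

For a 2×2 matrix [[a, b], [c, d]], det = a*d - b*c.
det(B) = (-3)*(5) - (-4)*(-1) = -15 - 4 = -19.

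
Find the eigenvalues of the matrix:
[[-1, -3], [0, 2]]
λ = -1 and λ = 2

Characteristic equation: det(A - λI) = 0
λ² - (trace)λ + (det) = 0
λ² - (1)λ + (-2) = 0
λ² - 1λ - 2 = 0
Solving: λ = -1, 2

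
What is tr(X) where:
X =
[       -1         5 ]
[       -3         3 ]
tr(X) = -1 + 3 = 2

The trace of a square matrix is the sum of its diagonal entries.
Diagonal entries of X: X[0][0] = -1, X[1][1] = 3.
tr(X) = -1 + 3 = 2.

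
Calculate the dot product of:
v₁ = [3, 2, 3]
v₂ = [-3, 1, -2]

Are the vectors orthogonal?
-13, No

The dot product is the sum of products of corresponding components.
v₁·v₂ = (3)*(-3) + (2)*(1) + (3)*(-2) = -9 + 2 - 6 = -13.
Two vectors are orthogonal iff their dot product is 0; here the dot product is -13, so the vectors are not orthogonal.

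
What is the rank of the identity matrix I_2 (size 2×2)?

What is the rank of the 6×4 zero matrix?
rank(I_2) = 2, rank(0) = 0

The identity I_2 has 2 columns that are the standard basis vectors e_1, …, e_2. These are linearly independent, so all 2 columns are pivots and rank(I_2) = 2.
The 6×4 zero matrix has every entry zero, so every row is the zero row and there are no pivots; rank(0) = 0.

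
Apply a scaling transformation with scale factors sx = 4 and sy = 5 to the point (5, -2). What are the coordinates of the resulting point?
(20, -10)

Scaling matrix:
[[4, 0], [0, 5]]
Result: (5 × 4, -2 × 5) = (20, -10)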